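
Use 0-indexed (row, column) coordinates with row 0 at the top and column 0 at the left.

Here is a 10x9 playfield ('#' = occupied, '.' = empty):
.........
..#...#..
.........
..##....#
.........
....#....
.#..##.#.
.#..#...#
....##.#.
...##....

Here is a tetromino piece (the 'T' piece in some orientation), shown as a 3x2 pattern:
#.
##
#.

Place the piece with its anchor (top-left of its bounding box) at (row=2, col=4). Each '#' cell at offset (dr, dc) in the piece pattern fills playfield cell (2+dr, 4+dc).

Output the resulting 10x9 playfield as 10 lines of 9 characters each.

Fill (2+0,4+0) = (2,4)
Fill (2+1,4+0) = (3,4)
Fill (2+1,4+1) = (3,5)
Fill (2+2,4+0) = (4,4)

Answer: .........
..#...#..
....#....
..####..#
....#....
....#....
.#..##.#.
.#..#...#
....##.#.
...##....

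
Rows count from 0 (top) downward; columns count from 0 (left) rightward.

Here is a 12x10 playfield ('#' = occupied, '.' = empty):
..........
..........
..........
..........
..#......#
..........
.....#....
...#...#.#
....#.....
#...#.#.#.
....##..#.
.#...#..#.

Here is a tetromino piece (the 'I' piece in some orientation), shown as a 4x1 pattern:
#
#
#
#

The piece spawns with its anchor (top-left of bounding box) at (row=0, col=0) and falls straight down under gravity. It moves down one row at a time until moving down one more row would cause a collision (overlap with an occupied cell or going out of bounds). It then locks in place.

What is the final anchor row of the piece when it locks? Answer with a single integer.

Spawn at (row=0, col=0). Try each row:
  row 0: fits
  row 1: fits
  row 2: fits
  row 3: fits
  row 4: fits
  row 5: fits
  row 6: blocked -> lock at row 5

Answer: 5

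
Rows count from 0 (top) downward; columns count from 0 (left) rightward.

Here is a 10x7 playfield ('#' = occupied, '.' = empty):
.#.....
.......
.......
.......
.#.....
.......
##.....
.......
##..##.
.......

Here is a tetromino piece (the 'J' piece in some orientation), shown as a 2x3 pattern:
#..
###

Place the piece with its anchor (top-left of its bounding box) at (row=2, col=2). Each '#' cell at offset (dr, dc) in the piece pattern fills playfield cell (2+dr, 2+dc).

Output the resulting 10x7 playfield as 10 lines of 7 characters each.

Answer: .#.....
.......
..#....
..###..
.#.....
.......
##.....
.......
##..##.
.......

Derivation:
Fill (2+0,2+0) = (2,2)
Fill (2+1,2+0) = (3,2)
Fill (2+1,2+1) = (3,3)
Fill (2+1,2+2) = (3,4)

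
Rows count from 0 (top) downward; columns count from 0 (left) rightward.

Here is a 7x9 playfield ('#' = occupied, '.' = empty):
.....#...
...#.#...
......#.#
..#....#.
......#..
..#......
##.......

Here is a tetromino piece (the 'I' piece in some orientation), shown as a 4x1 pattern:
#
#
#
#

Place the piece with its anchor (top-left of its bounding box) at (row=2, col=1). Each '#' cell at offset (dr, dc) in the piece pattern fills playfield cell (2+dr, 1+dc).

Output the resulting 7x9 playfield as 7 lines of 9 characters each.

Fill (2+0,1+0) = (2,1)
Fill (2+1,1+0) = (3,1)
Fill (2+2,1+0) = (4,1)
Fill (2+3,1+0) = (5,1)

Answer: .....#...
...#.#...
.#....#.#
.##....#.
.#....#..
.##......
##.......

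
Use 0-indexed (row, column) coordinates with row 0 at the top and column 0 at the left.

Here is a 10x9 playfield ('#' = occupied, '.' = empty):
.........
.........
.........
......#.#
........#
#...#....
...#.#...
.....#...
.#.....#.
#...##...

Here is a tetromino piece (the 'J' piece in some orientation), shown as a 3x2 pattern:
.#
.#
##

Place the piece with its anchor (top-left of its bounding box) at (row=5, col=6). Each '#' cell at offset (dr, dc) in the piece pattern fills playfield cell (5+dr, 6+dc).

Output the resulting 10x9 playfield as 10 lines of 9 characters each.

Answer: .........
.........
.........
......#.#
........#
#...#..#.
...#.#.#.
.....###.
.#.....#.
#...##...

Derivation:
Fill (5+0,6+1) = (5,7)
Fill (5+1,6+1) = (6,7)
Fill (5+2,6+0) = (7,6)
Fill (5+2,6+1) = (7,7)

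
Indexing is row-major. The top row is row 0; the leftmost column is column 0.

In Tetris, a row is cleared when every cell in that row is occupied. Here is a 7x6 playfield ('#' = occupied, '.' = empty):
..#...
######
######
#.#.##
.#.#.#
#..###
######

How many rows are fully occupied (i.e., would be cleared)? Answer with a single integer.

Check each row:
  row 0: 5 empty cells -> not full
  row 1: 0 empty cells -> FULL (clear)
  row 2: 0 empty cells -> FULL (clear)
  row 3: 2 empty cells -> not full
  row 4: 3 empty cells -> not full
  row 5: 2 empty cells -> not full
  row 6: 0 empty cells -> FULL (clear)
Total rows cleared: 3

Answer: 3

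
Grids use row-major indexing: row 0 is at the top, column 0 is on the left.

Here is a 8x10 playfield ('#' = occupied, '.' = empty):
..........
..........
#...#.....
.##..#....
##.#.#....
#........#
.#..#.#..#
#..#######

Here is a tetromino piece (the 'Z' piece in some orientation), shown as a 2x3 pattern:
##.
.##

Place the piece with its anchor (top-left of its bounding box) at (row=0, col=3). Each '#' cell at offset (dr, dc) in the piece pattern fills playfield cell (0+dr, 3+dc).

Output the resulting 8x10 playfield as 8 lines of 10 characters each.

Answer: ...##.....
....##....
#...#.....
.##..#....
##.#.#....
#........#
.#..#.#..#
#..#######

Derivation:
Fill (0+0,3+0) = (0,3)
Fill (0+0,3+1) = (0,4)
Fill (0+1,3+1) = (1,4)
Fill (0+1,3+2) = (1,5)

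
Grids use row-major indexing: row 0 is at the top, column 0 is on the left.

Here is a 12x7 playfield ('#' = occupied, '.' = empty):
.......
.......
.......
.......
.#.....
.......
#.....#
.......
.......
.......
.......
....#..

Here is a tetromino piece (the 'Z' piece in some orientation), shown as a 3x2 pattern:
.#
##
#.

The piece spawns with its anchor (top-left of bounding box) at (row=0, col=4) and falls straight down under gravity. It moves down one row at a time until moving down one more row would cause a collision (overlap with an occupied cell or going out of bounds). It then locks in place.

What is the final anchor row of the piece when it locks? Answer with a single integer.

Answer: 8

Derivation:
Spawn at (row=0, col=4). Try each row:
  row 0: fits
  row 1: fits
  row 2: fits
  row 3: fits
  row 4: fits
  row 5: fits
  row 6: fits
  row 7: fits
  row 8: fits
  row 9: blocked -> lock at row 8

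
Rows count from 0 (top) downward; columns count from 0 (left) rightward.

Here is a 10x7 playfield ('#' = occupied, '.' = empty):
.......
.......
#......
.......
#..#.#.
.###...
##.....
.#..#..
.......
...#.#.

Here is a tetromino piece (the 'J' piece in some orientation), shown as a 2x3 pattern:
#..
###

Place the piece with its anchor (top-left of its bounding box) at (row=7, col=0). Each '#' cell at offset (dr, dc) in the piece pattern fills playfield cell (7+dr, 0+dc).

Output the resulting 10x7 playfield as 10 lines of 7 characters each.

Fill (7+0,0+0) = (7,0)
Fill (7+1,0+0) = (8,0)
Fill (7+1,0+1) = (8,1)
Fill (7+1,0+2) = (8,2)

Answer: .......
.......
#......
.......
#..#.#.
.###...
##.....
##..#..
###....
...#.#.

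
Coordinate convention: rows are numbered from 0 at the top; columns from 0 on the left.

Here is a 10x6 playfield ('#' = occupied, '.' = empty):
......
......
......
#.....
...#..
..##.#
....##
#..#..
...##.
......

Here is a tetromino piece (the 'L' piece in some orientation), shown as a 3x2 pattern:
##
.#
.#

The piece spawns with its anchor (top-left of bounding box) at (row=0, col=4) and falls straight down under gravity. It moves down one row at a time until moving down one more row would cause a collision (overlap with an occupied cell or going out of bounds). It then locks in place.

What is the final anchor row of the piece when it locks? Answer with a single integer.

Answer: 2

Derivation:
Spawn at (row=0, col=4). Try each row:
  row 0: fits
  row 1: fits
  row 2: fits
  row 3: blocked -> lock at row 2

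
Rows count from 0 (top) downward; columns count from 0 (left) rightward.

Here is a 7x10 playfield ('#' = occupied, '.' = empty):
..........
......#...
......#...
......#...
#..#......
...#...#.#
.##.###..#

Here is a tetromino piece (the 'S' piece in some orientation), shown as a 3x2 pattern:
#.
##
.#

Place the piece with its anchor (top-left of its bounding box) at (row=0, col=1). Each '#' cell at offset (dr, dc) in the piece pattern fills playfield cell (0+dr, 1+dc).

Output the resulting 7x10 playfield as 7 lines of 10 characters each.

Answer: .#........
.##...#...
..#...#...
......#...
#..#......
...#...#.#
.##.###..#

Derivation:
Fill (0+0,1+0) = (0,1)
Fill (0+1,1+0) = (1,1)
Fill (0+1,1+1) = (1,2)
Fill (0+2,1+1) = (2,2)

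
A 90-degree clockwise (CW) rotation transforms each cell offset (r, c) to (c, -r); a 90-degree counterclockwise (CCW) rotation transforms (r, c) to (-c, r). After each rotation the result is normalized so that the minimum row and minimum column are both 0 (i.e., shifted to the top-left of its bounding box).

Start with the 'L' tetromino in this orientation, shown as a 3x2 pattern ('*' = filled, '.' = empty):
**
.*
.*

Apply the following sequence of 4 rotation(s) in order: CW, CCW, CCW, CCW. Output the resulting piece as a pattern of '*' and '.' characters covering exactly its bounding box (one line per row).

Answer: *.
*.
**

Derivation:
Start:
**
.*
.*
After rotation 1 (CW):
..*
***
After rotation 2 (CCW):
**
.*
.*
After rotation 3 (CCW):
***
*..
After rotation 4 (CCW):
*.
*.
**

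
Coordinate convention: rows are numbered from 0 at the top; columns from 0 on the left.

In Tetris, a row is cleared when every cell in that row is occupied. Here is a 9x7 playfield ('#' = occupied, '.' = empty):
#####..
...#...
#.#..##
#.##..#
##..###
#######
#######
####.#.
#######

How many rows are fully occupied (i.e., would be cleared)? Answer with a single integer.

Answer: 3

Derivation:
Check each row:
  row 0: 2 empty cells -> not full
  row 1: 6 empty cells -> not full
  row 2: 3 empty cells -> not full
  row 3: 3 empty cells -> not full
  row 4: 2 empty cells -> not full
  row 5: 0 empty cells -> FULL (clear)
  row 6: 0 empty cells -> FULL (clear)
  row 7: 2 empty cells -> not full
  row 8: 0 empty cells -> FULL (clear)
Total rows cleared: 3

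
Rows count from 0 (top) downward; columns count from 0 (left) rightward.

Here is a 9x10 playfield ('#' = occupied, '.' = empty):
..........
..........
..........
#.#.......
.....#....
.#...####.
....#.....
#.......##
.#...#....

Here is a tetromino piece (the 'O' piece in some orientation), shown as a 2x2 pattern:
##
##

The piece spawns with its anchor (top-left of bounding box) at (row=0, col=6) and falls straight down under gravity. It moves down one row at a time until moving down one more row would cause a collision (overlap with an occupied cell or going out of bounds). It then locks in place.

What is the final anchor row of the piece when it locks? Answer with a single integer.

Spawn at (row=0, col=6). Try each row:
  row 0: fits
  row 1: fits
  row 2: fits
  row 3: fits
  row 4: blocked -> lock at row 3

Answer: 3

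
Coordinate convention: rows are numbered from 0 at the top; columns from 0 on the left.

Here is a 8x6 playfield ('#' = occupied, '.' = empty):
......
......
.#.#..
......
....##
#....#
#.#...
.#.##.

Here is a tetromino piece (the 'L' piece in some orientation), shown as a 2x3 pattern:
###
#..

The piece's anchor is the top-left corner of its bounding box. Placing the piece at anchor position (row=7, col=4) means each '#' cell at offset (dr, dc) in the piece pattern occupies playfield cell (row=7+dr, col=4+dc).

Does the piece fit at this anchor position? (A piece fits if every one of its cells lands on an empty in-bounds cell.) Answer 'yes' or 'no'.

Answer: no

Derivation:
Check each piece cell at anchor (7, 4):
  offset (0,0) -> (7,4): occupied ('#') -> FAIL
  offset (0,1) -> (7,5): empty -> OK
  offset (0,2) -> (7,6): out of bounds -> FAIL
  offset (1,0) -> (8,4): out of bounds -> FAIL
All cells valid: no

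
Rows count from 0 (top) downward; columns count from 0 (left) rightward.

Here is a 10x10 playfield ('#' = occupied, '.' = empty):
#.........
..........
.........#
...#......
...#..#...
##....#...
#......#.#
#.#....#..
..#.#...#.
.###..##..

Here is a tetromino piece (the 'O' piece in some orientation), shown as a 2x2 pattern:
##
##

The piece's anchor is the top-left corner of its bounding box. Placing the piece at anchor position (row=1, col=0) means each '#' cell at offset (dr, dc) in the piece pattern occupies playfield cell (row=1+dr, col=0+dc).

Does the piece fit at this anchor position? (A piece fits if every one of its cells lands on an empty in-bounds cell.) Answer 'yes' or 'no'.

Answer: yes

Derivation:
Check each piece cell at anchor (1, 0):
  offset (0,0) -> (1,0): empty -> OK
  offset (0,1) -> (1,1): empty -> OK
  offset (1,0) -> (2,0): empty -> OK
  offset (1,1) -> (2,1): empty -> OK
All cells valid: yes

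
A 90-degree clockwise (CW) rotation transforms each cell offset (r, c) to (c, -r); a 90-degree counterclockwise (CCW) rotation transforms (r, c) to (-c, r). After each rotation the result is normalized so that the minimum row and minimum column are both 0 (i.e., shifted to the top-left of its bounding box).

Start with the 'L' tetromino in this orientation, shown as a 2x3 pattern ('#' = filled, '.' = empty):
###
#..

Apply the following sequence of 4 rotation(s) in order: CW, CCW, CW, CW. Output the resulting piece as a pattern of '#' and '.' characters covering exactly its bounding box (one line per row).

Answer: ..#
###

Derivation:
Start:
###
#..
After rotation 1 (CW):
##
.#
.#
After rotation 2 (CCW):
###
#..
After rotation 3 (CW):
##
.#
.#
After rotation 4 (CW):
..#
###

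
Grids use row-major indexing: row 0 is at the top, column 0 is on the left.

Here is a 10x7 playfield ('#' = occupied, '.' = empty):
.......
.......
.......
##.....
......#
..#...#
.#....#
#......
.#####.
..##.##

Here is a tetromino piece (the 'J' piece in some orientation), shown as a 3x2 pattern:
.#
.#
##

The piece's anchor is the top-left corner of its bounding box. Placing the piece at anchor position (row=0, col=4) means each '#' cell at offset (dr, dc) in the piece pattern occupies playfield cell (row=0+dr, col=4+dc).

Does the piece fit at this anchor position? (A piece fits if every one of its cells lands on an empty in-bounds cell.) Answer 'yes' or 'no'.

Answer: yes

Derivation:
Check each piece cell at anchor (0, 4):
  offset (0,1) -> (0,5): empty -> OK
  offset (1,1) -> (1,5): empty -> OK
  offset (2,0) -> (2,4): empty -> OK
  offset (2,1) -> (2,5): empty -> OK
All cells valid: yes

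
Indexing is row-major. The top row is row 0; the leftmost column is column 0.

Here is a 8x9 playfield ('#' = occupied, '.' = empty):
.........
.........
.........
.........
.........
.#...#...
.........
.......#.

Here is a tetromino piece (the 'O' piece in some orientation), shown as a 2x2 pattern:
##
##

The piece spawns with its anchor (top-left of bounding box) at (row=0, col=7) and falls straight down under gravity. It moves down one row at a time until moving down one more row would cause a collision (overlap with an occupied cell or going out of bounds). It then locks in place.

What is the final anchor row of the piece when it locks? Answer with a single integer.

Spawn at (row=0, col=7). Try each row:
  row 0: fits
  row 1: fits
  row 2: fits
  row 3: fits
  row 4: fits
  row 5: fits
  row 6: blocked -> lock at row 5

Answer: 5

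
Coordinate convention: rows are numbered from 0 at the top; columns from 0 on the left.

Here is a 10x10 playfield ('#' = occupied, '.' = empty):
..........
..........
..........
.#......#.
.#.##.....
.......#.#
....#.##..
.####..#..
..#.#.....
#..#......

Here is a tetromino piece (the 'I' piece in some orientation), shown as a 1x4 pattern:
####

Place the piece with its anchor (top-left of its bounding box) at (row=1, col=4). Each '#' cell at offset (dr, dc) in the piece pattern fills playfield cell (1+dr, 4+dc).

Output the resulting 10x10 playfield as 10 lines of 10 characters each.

Answer: ..........
....####..
..........
.#......#.
.#.##.....
.......#.#
....#.##..
.####..#..
..#.#.....
#..#......

Derivation:
Fill (1+0,4+0) = (1,4)
Fill (1+0,4+1) = (1,5)
Fill (1+0,4+2) = (1,6)
Fill (1+0,4+3) = (1,7)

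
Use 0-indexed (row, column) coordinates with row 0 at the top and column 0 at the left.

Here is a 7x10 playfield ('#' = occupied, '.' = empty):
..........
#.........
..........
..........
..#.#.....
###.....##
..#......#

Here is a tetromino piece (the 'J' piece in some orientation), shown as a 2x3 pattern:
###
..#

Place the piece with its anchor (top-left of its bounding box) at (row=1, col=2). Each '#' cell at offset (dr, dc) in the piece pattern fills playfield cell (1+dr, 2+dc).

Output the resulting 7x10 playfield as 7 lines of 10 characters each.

Fill (1+0,2+0) = (1,2)
Fill (1+0,2+1) = (1,3)
Fill (1+0,2+2) = (1,4)
Fill (1+1,2+2) = (2,4)

Answer: ..........
#.###.....
....#.....
..........
..#.#.....
###.....##
..#......#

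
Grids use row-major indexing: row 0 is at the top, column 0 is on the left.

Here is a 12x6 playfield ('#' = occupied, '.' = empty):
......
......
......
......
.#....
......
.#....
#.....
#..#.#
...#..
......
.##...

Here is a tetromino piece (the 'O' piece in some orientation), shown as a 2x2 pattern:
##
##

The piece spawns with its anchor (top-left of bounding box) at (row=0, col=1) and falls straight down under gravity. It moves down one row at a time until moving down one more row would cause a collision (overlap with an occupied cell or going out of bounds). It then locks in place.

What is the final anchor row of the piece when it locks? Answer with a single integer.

Answer: 2

Derivation:
Spawn at (row=0, col=1). Try each row:
  row 0: fits
  row 1: fits
  row 2: fits
  row 3: blocked -> lock at row 2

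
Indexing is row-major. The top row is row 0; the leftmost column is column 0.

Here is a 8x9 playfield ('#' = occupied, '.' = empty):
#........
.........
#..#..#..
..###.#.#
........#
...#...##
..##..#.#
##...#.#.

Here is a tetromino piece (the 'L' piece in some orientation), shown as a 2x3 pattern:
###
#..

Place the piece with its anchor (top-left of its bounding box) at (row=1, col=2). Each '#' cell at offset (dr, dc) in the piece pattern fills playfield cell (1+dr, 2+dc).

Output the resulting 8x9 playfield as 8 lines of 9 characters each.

Fill (1+0,2+0) = (1,2)
Fill (1+0,2+1) = (1,3)
Fill (1+0,2+2) = (1,4)
Fill (1+1,2+0) = (2,2)

Answer: #........
..###....
#.##..#..
..###.#.#
........#
...#...##
..##..#.#
##...#.#.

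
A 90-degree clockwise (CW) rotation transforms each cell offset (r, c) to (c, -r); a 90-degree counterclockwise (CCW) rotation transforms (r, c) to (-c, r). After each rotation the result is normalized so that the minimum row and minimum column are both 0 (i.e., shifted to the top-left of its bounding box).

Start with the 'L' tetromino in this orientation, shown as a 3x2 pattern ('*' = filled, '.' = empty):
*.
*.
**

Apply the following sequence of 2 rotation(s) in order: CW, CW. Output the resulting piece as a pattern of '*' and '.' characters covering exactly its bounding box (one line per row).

Start:
*.
*.
**
After rotation 1 (CW):
***
*..
After rotation 2 (CW):
**
.*
.*

Answer: **
.*
.*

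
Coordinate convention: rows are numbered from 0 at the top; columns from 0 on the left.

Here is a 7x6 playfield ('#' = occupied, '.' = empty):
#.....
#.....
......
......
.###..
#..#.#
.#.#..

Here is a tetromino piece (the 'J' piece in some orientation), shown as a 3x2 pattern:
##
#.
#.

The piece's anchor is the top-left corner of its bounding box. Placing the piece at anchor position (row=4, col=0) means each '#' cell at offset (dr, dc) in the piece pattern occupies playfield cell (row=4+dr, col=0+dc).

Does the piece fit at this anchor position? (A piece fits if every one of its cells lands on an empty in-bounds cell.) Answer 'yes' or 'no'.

Check each piece cell at anchor (4, 0):
  offset (0,0) -> (4,0): empty -> OK
  offset (0,1) -> (4,1): occupied ('#') -> FAIL
  offset (1,0) -> (5,0): occupied ('#') -> FAIL
  offset (2,0) -> (6,0): empty -> OK
All cells valid: no

Answer: no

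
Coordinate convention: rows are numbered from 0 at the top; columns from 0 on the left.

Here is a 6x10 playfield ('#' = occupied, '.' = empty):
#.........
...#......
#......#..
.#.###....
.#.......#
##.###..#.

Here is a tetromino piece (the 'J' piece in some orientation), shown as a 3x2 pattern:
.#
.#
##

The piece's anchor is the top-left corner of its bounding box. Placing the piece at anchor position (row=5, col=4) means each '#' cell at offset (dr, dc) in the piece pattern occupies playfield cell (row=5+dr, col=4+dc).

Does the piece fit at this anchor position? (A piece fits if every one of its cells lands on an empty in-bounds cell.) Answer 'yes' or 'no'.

Check each piece cell at anchor (5, 4):
  offset (0,1) -> (5,5): occupied ('#') -> FAIL
  offset (1,1) -> (6,5): out of bounds -> FAIL
  offset (2,0) -> (7,4): out of bounds -> FAIL
  offset (2,1) -> (7,5): out of bounds -> FAIL
All cells valid: no

Answer: no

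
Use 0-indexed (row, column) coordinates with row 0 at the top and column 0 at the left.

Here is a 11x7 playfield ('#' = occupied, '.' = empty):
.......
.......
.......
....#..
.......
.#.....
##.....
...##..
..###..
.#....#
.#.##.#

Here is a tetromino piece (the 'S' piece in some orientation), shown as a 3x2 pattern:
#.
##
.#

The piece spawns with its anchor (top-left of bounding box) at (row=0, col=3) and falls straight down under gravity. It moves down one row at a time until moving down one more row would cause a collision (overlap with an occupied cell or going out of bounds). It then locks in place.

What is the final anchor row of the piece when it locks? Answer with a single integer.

Answer: 0

Derivation:
Spawn at (row=0, col=3). Try each row:
  row 0: fits
  row 1: blocked -> lock at row 0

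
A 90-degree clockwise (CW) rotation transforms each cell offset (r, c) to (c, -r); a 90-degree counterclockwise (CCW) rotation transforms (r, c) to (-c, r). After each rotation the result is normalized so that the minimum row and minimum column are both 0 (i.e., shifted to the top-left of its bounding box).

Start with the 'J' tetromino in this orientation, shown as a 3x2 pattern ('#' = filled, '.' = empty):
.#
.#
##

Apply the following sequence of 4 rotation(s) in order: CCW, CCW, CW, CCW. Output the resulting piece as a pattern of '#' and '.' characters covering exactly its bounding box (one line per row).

Answer: ##
#.
#.

Derivation:
Start:
.#
.#
##
After rotation 1 (CCW):
###
..#
After rotation 2 (CCW):
##
#.
#.
After rotation 3 (CW):
###
..#
After rotation 4 (CCW):
##
#.
#.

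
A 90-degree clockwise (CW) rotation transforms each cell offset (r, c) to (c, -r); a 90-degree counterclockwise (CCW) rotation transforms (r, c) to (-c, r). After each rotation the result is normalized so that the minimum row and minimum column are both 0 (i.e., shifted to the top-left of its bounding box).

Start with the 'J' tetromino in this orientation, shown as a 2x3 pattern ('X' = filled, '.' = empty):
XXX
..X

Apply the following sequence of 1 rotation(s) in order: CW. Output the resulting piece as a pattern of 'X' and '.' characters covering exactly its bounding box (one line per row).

Start:
XXX
..X
After rotation 1 (CW):
.X
.X
XX

Answer: .X
.X
XX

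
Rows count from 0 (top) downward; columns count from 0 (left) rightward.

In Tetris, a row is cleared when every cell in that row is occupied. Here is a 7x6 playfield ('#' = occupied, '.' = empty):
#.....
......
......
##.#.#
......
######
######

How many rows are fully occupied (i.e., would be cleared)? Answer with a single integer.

Check each row:
  row 0: 5 empty cells -> not full
  row 1: 6 empty cells -> not full
  row 2: 6 empty cells -> not full
  row 3: 2 empty cells -> not full
  row 4: 6 empty cells -> not full
  row 5: 0 empty cells -> FULL (clear)
  row 6: 0 empty cells -> FULL (clear)
Total rows cleared: 2

Answer: 2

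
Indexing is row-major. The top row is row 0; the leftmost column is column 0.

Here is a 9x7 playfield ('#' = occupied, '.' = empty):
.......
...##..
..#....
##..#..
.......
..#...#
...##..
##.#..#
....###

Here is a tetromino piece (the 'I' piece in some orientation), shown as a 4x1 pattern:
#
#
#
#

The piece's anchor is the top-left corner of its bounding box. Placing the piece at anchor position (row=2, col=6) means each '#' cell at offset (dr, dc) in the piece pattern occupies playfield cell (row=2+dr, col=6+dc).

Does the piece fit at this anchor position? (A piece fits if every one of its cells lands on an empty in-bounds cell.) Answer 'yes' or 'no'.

Answer: no

Derivation:
Check each piece cell at anchor (2, 6):
  offset (0,0) -> (2,6): empty -> OK
  offset (1,0) -> (3,6): empty -> OK
  offset (2,0) -> (4,6): empty -> OK
  offset (3,0) -> (5,6): occupied ('#') -> FAIL
All cells valid: no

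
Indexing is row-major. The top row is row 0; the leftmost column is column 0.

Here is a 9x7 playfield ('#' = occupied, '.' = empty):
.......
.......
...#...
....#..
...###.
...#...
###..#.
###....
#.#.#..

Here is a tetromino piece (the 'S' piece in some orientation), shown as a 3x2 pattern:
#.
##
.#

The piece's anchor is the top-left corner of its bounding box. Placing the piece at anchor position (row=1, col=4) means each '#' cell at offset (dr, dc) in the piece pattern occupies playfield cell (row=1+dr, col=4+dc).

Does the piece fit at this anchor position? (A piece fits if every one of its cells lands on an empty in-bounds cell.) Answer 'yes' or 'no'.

Answer: yes

Derivation:
Check each piece cell at anchor (1, 4):
  offset (0,0) -> (1,4): empty -> OK
  offset (1,0) -> (2,4): empty -> OK
  offset (1,1) -> (2,5): empty -> OK
  offset (2,1) -> (3,5): empty -> OK
All cells valid: yes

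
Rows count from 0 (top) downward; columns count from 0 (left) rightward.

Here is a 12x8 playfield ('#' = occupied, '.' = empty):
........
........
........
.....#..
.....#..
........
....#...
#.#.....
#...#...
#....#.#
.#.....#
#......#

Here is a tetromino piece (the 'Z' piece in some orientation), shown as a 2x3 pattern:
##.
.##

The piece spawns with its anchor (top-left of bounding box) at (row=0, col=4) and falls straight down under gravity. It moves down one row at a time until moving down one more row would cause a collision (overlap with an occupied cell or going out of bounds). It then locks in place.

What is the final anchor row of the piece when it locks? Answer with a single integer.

Spawn at (row=0, col=4). Try each row:
  row 0: fits
  row 1: fits
  row 2: blocked -> lock at row 1

Answer: 1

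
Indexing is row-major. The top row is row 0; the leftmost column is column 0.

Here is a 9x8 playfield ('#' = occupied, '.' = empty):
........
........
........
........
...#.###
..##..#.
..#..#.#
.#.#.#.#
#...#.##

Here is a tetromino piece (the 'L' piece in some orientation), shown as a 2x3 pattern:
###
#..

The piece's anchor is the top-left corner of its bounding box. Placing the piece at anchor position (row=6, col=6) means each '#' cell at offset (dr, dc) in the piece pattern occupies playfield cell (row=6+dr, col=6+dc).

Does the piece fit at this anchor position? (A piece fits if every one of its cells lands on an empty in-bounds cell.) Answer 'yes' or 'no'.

Answer: no

Derivation:
Check each piece cell at anchor (6, 6):
  offset (0,0) -> (6,6): empty -> OK
  offset (0,1) -> (6,7): occupied ('#') -> FAIL
  offset (0,2) -> (6,8): out of bounds -> FAIL
  offset (1,0) -> (7,6): empty -> OK
All cells valid: no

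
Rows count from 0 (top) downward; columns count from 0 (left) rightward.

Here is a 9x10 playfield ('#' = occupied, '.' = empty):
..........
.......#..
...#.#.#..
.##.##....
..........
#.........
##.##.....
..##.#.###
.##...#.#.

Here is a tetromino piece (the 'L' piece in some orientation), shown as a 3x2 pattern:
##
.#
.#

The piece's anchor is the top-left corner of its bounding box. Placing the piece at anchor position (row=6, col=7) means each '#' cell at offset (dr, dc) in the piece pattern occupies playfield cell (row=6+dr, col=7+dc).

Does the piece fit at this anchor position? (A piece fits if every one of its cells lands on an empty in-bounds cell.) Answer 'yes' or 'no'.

Answer: no

Derivation:
Check each piece cell at anchor (6, 7):
  offset (0,0) -> (6,7): empty -> OK
  offset (0,1) -> (6,8): empty -> OK
  offset (1,1) -> (7,8): occupied ('#') -> FAIL
  offset (2,1) -> (8,8): occupied ('#') -> FAIL
All cells valid: no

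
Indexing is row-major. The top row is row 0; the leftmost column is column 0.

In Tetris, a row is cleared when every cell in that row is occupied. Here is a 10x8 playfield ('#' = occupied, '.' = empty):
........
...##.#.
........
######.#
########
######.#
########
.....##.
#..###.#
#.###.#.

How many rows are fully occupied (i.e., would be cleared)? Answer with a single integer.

Check each row:
  row 0: 8 empty cells -> not full
  row 1: 5 empty cells -> not full
  row 2: 8 empty cells -> not full
  row 3: 1 empty cell -> not full
  row 4: 0 empty cells -> FULL (clear)
  row 5: 1 empty cell -> not full
  row 6: 0 empty cells -> FULL (clear)
  row 7: 6 empty cells -> not full
  row 8: 3 empty cells -> not full
  row 9: 3 empty cells -> not full
Total rows cleared: 2

Answer: 2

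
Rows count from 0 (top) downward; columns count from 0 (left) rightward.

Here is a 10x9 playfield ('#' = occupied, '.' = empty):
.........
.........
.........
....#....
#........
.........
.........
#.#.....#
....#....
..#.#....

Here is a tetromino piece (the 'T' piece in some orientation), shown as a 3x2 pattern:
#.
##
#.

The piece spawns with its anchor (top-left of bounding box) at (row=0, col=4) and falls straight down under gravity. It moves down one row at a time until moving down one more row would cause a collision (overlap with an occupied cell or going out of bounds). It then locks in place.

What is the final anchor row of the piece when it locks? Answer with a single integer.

Spawn at (row=0, col=4). Try each row:
  row 0: fits
  row 1: blocked -> lock at row 0

Answer: 0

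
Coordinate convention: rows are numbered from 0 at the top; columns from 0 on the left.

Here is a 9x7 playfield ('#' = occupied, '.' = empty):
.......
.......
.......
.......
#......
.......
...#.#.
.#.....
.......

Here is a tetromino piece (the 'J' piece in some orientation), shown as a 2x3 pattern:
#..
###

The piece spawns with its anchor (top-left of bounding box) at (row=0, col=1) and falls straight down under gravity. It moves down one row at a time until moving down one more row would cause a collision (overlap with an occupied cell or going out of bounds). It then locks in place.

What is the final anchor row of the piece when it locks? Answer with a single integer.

Answer: 4

Derivation:
Spawn at (row=0, col=1). Try each row:
  row 0: fits
  row 1: fits
  row 2: fits
  row 3: fits
  row 4: fits
  row 5: blocked -> lock at row 4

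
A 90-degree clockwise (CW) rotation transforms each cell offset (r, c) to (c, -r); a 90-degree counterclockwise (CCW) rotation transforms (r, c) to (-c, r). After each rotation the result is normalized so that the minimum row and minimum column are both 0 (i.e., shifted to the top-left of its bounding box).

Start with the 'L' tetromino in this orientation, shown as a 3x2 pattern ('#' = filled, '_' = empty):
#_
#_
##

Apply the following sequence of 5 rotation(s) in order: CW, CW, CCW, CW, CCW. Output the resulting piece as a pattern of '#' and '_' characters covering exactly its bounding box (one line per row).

Answer: ###
#__

Derivation:
Start:
#_
#_
##
After rotation 1 (CW):
###
#__
After rotation 2 (CW):
##
_#
_#
After rotation 3 (CCW):
###
#__
After rotation 4 (CW):
##
_#
_#
After rotation 5 (CCW):
###
#__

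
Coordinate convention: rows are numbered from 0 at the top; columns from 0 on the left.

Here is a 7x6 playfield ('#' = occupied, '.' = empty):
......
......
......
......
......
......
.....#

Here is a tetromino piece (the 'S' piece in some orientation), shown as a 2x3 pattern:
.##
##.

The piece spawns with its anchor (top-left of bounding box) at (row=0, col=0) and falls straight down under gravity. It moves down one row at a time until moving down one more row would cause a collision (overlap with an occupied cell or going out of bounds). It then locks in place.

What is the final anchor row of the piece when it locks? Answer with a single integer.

Answer: 5

Derivation:
Spawn at (row=0, col=0). Try each row:
  row 0: fits
  row 1: fits
  row 2: fits
  row 3: fits
  row 4: fits
  row 5: fits
  row 6: blocked -> lock at row 5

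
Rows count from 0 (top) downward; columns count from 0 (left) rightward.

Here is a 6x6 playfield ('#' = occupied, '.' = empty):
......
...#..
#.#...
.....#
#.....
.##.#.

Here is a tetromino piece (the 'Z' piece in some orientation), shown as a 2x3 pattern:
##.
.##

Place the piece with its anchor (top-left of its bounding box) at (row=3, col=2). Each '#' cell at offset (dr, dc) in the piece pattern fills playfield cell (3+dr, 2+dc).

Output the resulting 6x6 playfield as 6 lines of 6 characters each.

Answer: ......
...#..
#.#...
..##.#
#..##.
.##.#.

Derivation:
Fill (3+0,2+0) = (3,2)
Fill (3+0,2+1) = (3,3)
Fill (3+1,2+1) = (4,3)
Fill (3+1,2+2) = (4,4)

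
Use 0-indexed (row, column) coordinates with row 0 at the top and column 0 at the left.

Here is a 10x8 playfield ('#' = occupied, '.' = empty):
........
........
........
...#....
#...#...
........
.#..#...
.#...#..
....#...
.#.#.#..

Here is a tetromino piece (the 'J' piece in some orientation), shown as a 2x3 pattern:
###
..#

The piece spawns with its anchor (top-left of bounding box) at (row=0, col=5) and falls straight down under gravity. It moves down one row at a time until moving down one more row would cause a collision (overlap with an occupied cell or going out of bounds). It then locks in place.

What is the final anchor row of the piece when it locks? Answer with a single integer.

Answer: 6

Derivation:
Spawn at (row=0, col=5). Try each row:
  row 0: fits
  row 1: fits
  row 2: fits
  row 3: fits
  row 4: fits
  row 5: fits
  row 6: fits
  row 7: blocked -> lock at row 6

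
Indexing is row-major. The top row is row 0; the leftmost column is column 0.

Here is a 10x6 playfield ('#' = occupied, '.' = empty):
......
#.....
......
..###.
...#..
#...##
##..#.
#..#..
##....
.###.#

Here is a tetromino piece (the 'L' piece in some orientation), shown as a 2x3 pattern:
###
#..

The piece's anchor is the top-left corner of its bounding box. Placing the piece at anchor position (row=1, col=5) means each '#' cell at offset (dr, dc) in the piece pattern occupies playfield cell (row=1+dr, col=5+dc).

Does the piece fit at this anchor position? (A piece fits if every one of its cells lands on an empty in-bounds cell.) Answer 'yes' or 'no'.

Check each piece cell at anchor (1, 5):
  offset (0,0) -> (1,5): empty -> OK
  offset (0,1) -> (1,6): out of bounds -> FAIL
  offset (0,2) -> (1,7): out of bounds -> FAIL
  offset (1,0) -> (2,5): empty -> OK
All cells valid: no

Answer: no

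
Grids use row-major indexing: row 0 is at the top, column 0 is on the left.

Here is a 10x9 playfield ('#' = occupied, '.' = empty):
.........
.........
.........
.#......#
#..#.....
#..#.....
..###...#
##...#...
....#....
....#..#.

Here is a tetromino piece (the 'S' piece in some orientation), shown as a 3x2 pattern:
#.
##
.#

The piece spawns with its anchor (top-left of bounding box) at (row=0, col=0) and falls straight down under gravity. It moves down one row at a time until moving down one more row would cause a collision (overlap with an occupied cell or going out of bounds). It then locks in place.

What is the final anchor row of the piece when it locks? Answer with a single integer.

Spawn at (row=0, col=0). Try each row:
  row 0: fits
  row 1: blocked -> lock at row 0

Answer: 0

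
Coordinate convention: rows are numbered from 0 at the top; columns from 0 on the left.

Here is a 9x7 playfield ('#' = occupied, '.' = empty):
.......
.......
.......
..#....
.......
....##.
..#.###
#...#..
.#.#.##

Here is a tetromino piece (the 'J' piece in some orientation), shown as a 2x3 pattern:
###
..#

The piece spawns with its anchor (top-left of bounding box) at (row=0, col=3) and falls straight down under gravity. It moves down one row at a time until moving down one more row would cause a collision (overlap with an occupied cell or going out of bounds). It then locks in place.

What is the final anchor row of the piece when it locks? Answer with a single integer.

Spawn at (row=0, col=3). Try each row:
  row 0: fits
  row 1: fits
  row 2: fits
  row 3: fits
  row 4: blocked -> lock at row 3

Answer: 3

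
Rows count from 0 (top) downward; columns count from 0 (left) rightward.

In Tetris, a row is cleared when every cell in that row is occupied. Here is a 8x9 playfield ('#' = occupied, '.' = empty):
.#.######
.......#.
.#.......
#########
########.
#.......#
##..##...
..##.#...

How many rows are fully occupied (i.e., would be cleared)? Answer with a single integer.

Check each row:
  row 0: 2 empty cells -> not full
  row 1: 8 empty cells -> not full
  row 2: 8 empty cells -> not full
  row 3: 0 empty cells -> FULL (clear)
  row 4: 1 empty cell -> not full
  row 5: 7 empty cells -> not full
  row 6: 5 empty cells -> not full
  row 7: 6 empty cells -> not full
Total rows cleared: 1

Answer: 1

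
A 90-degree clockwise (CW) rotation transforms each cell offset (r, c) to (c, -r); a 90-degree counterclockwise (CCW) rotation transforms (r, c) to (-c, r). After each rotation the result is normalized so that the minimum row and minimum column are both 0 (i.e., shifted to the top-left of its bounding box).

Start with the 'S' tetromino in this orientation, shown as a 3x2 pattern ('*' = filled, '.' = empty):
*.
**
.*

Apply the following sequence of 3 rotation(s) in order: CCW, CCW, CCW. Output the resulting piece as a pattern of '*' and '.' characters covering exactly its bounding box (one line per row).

Start:
*.
**
.*
After rotation 1 (CCW):
.**
**.
After rotation 2 (CCW):
*.
**
.*
After rotation 3 (CCW):
.**
**.

Answer: .**
**.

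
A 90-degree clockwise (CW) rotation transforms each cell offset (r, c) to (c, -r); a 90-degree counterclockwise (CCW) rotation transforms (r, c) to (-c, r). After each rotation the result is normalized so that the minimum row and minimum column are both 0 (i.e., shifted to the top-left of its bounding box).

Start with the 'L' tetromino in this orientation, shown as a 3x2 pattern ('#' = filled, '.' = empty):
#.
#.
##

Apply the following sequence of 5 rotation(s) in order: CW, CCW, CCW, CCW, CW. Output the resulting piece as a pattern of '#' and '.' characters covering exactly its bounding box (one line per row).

Start:
#.
#.
##
After rotation 1 (CW):
###
#..
After rotation 2 (CCW):
#.
#.
##
After rotation 3 (CCW):
..#
###
After rotation 4 (CCW):
##
.#
.#
After rotation 5 (CW):
..#
###

Answer: ..#
###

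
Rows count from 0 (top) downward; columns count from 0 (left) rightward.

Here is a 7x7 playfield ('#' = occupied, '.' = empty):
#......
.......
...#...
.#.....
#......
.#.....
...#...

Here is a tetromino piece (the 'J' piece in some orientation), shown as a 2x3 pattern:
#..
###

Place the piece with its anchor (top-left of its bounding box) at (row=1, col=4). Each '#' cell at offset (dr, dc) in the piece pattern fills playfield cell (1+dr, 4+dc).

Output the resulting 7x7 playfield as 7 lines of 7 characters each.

Fill (1+0,4+0) = (1,4)
Fill (1+1,4+0) = (2,4)
Fill (1+1,4+1) = (2,5)
Fill (1+1,4+2) = (2,6)

Answer: #......
....#..
...####
.#.....
#......
.#.....
...#...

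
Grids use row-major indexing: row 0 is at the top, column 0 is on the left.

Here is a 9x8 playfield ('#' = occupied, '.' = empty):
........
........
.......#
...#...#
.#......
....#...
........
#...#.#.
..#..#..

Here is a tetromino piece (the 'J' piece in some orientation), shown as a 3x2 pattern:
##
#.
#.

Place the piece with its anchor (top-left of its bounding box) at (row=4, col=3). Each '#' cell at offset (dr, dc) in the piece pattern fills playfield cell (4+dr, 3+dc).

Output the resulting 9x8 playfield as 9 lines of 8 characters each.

Answer: ........
........
.......#
...#...#
.#.##...
...##...
...#....
#...#.#.
..#..#..

Derivation:
Fill (4+0,3+0) = (4,3)
Fill (4+0,3+1) = (4,4)
Fill (4+1,3+0) = (5,3)
Fill (4+2,3+0) = (6,3)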